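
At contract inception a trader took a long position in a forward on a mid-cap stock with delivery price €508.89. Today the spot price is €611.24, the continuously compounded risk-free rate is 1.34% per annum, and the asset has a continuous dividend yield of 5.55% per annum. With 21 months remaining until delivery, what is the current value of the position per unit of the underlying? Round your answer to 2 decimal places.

Current fair forward for the remaining 21 months: F = S·e^((r − q)·T), (r − q) = 0.0134 − 0.0555 = -0.0421
F = 611.24 · e^(-0.0421 × 21/12) = 611.24 × 0.928974 = 567.8261
Value of long forward = (F − K)·e^(−rT) = (567.8261 − 508.89) · e^(−0.0134·21/12)
= 58.9361 × 0.976823 = 57.57

€57.57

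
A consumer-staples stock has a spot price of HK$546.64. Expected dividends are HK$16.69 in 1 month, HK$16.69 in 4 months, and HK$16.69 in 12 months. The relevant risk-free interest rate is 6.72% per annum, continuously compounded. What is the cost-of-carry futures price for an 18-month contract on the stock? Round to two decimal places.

PV(dividends) I = 16.69·e^(−0.0672·1/12) + 16.69·e^(−0.0672·4/12) + 16.69·e^(−0.0672·12/12)
I = 16.5968 + 16.3203 + 15.6053 = 48.5224
F = (S − I)·e^(rT) = (546.64 − 48.5224) · e^(0.0672·18/12)
= 498.1176 · e^0.100800 = 498.1176 × 1.106055 = HK$550.95

HK$550.95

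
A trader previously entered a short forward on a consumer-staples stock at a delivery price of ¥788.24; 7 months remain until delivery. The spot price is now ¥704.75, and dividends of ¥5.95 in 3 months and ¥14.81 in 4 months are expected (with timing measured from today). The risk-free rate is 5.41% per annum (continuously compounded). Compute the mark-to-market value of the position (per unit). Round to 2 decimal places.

PV(remaining dividends) I = 5.95·e^(−0.0541·3/12) + 14.81·e^(−0.0541·4/12) = 20.4154
Current forward F = (S − I)·e^(rT) = (704.75 − 20.4154)·e^(0.0541·7/12) = 684.3346 × 1.032062 = 706.2757
Value (long) = (F − K)·e^(−rT) = (706.2757 − 788.24) × 0.968934 = -79.4180
Short position value = −(long value) = ¥79.42

¥79.42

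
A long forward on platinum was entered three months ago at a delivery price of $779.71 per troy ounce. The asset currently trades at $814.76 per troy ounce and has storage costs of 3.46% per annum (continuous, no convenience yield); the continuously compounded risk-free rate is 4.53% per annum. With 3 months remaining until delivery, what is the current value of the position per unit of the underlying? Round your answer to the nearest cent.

$50.91 per troy ounce

Current fair forward for the remaining 3 months: F = S·e^((r + u)·T), (r + u) = 0.0453 + 0.0346 = 0.0799
F = 814.76 · e^(0.0799 × 3/12) = 814.76 × 1.020176 = 831.1986
Value of long forward = (F − K)·e^(−rT) = (831.1986 − 779.71) · e^(−0.0453·3/12)
= 51.4886 × 0.988739 = 50.91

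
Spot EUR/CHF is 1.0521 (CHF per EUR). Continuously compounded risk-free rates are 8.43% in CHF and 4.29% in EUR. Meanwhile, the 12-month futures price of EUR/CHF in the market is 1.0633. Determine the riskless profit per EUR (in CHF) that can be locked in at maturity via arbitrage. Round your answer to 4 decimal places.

0.0333 per EUR (in CHF)

Fair futures: F* = S·e^(carry·T), with carry = (r_CHF − r_EUR) = 0.0843 − 0.0429 = 0.0414
F* = 1.0521 · e^(0.0414 × 12/12) = 1.0521 · e^0.041400 = 1.0521 × 1.042269 = 1.0966
Market 1.0633 < fair 1.0966: forward underpriced → reverse cash-and-carry (short spot, go long the forward).
At maturity, profit = |F_mkt − F*| = |1.0633 − 1.0966| = 0.0333 per EUR (in CHF)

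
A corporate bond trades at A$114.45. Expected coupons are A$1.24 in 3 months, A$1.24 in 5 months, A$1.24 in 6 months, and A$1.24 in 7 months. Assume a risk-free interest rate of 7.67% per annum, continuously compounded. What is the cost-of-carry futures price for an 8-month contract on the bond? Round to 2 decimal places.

A$115.41

PV(coupons) I = 1.24·e^(−0.0767·3/12) + 1.24·e^(−0.0767·5/12) + 1.24·e^(−0.0767·6/12) + 1.24·e^(−0.0767·7/12)
I = 1.2164 + 1.2010 + 1.1933 + 1.1857 = 4.7964
F = (S − I)·e^(rT) = (114.45 − 4.7964) · e^(0.0767·8/12)
= 109.6536 · e^0.051133 = 109.6536 × 1.052463 = A$115.41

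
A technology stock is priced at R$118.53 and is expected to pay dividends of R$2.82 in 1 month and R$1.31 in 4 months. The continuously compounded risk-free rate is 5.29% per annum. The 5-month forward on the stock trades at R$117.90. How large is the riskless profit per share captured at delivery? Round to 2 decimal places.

R$0.91 per share

PV(dividends) I = 2.82·e^(−0.0529·1/12) + 1.31·e^(−0.0529·4/12) = 4.0947
Fair forward F* = (S − I)·e^(rT) = (118.53 − 4.0947)·e^0.022042 = 114.4353 × 1.022287 = 116.9857
Market R$117.90 > fair 116.9857: forward overpriced → cash-and-carry (borrow at r, buy the stock and collect the dividends, short the forward).
Profit at T = |F_mkt − F*| = |117.90 − 116.9857| = R$0.91 per share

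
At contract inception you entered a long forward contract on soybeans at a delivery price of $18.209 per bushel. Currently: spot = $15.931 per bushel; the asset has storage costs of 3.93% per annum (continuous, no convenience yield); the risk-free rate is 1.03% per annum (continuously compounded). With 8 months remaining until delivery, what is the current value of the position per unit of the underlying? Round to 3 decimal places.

-$1.730 per bushel

Current fair forward for the remaining 8 months: F = S·e^((r + u)·T), (r + u) = 0.0103 + 0.0393 = 0.0496
F = 15.931 · e^(0.0496 × 8/12) = 15.931 × 1.033619 = 16.4666
Value of long forward = (F − K)·e^(−rT) = (16.4666 − 18.209) · e^(−0.0103·8/12)
= -1.7424 × 0.993157 = -1.730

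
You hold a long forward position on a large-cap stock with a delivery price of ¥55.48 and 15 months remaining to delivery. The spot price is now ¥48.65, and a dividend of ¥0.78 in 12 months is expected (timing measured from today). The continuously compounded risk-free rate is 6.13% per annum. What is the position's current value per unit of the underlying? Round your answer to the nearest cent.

-¥3.47

PV(remaining dividends) I = 0.78·e^(−0.0613·12/12) = 0.7336
Current forward F = (S − I)·e^(rT) = (48.65 − 0.7336)·e^(0.0613·15/12) = 47.9164 × 1.079637 = 51.7323
Value (long) = (F − K)·e^(−rT) = (51.7323 − 55.48) × 0.926237 = -3.4713
Value = -¥3.47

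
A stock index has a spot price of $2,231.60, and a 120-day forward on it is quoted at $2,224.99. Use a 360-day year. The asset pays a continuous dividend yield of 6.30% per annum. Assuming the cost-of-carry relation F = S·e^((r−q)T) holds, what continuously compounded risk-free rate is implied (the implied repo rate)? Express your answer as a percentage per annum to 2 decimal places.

5.41%

From F = S·e^((r−q)T): (r − q) = ln(F/S)/T
ln(2224.99/2231.60) = ln(0.997038) = -0.002966
(r − q) = -0.002966 / (120/360) = -0.008898
r = ln(F/S)/T + q = -0.008898 + 0.0630 = 0.054102
r = 5.41%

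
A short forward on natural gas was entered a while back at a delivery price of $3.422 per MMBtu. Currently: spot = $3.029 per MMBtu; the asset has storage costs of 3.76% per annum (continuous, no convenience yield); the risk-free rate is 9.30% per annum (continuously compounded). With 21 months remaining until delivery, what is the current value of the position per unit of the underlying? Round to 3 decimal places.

-$0.327 per MMBtu

Current fair forward for the remaining 21 months: F = S·e^((r + u)·T), (r + u) = 0.0930 + 0.0376 = 0.1306
F = 3.029 · e^(0.1306 × 21/12) = 3.029 × 1.256776 = 3.8068
Value of long forward = (F − K)·e^(−rT) = (3.8068 − 3.422) · e^(−0.0930·21/12)
= 0.3848 × 0.849804 = 0.327
Short position value = −(long value) = -$0.327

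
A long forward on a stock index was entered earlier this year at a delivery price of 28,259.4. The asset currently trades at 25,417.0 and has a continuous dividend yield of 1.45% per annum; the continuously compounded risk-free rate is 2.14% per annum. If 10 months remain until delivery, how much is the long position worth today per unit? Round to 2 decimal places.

Current fair forward for the remaining 10 months: F = S·e^((r − q)·T), (r − q) = 0.0214 − 0.0145 = 0.0069
F = 25417.0 · e^(0.0069 × 10/12) = 25417.0 × 1.00576656 = 25563.5687
Value of long forward = (F − K)·e^(−rT) = (25563.5687 − 28259.4) · e^(−0.0214·10/12)
= -2695.8313 × 0.98232474 = -2648.18

-2648.18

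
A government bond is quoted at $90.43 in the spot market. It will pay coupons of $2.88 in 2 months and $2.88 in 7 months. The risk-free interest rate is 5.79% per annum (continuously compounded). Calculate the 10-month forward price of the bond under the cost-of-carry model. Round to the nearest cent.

$88.98

PV(coupons) I = 2.88·e^(−0.0579·2/12) + 2.88·e^(−0.0579·7/12)
I = 2.8523 + 2.7844 = 5.6367
F = (S − I)·e^(rT) = (90.43 − 5.6367) · e^(0.0579·10/12)
= 84.7933 · e^0.048250 = 84.7933 × 1.049433 = $88.98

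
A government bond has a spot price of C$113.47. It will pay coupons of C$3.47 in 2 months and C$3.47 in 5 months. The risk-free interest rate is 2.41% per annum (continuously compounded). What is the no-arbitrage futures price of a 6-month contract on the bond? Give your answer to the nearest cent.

PV(coupons) I = 3.47·e^(−0.0241·2/12) + 3.47·e^(−0.0241·5/12)
I = 3.4561 + 3.4353 = 6.8914
F = (S − I)·e^(rT) = (113.47 − 6.8914) · e^(0.0241·6/12)
= 106.5786 · e^0.012050 = 106.5786 × 1.012123 = C$107.87

C$107.87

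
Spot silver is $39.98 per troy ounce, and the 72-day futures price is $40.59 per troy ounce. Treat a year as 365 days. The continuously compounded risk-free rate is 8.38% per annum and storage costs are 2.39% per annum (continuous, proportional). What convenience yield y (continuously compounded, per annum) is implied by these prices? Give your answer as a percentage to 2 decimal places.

F = S·e^((r+u−y)T) ⇒ (r+u−y) = ln(F/S)/T
ln(40.59/39.98) = 0.015142; /T ⇒ 0.076762
y = r + u − ln(F/S)/T = 0.0838 + 0.0239 − 0.076762 = 0.030938
y = 3.09%

3.09%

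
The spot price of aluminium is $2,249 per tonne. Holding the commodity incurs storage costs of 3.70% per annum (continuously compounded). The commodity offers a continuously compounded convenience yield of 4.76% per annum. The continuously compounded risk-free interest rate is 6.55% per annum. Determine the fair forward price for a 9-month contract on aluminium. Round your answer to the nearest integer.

Net carry = r + u − y = 0.0655 + 0.0370 − 0.0476 = 0.0549
F = S·e^((r+u−y)T) = 2249 · e^(0.0549 × 9/12) = 2249 · e^0.041175
= 2249 × 1.042034 = $2,344 per tonne

$2,344 per tonne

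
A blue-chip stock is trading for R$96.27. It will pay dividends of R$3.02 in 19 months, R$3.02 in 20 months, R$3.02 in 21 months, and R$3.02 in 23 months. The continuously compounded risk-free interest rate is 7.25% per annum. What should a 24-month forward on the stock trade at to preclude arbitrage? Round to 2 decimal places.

PV(dividends) I = 3.02·e^(−0.0725·19/12) + 3.02·e^(−0.0725·20/12) + 3.02·e^(−0.0725·21/12) + 3.02·e^(−0.0725·23/12)
I = 2.6925 + 2.6763 + 2.6601 + 2.6282 = 10.6571
F = (S − I)·e^(rT) = (96.27 − 10.6571) · e^(0.0725·24/12)
= 85.6129 · e^0.145000 = 85.6129 × 1.156040 = R$98.97

R$98.97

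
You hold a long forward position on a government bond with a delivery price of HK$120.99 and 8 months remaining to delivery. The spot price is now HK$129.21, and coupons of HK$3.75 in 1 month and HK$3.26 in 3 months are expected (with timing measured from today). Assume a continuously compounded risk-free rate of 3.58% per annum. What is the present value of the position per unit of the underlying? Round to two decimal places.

PV(remaining coupons) I = 3.75·e^(−0.0358·1/12) + 3.26·e^(−0.0358·3/12) = 6.9698
Current forward F = (S − I)·e^(rT) = (129.21 − 6.9698)·e^(0.0358·8/12) = 122.2402 × 1.024154 = 125.1928
Value (long) = (F − K)·e^(−rT) = (125.1928 − 120.99) × 0.976416 = 4.1037
Value = HK$4.10

HK$4.10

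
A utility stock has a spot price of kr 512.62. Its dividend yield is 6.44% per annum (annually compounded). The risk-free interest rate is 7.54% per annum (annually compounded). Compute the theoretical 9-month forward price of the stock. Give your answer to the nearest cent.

kr 516.59

F = S · (1+r)^T / (1+q)^T
= 512.62 × 1.056033 / 1.047921 = 512.62 × 1.007741
F = kr 516.59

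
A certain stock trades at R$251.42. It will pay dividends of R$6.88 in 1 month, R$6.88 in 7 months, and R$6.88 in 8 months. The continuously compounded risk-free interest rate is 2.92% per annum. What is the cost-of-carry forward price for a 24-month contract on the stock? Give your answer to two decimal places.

R$244.94

PV(dividends) I = 6.88·e^(−0.0292·1/12) + 6.88·e^(−0.0292·7/12) + 6.88·e^(−0.0292·8/12)
I = 6.8633 + 6.7638 + 6.7474 = 20.3745
F = (S − I)·e^(rT) = (251.42 − 20.3745) · e^(0.0292·24/12)
= 231.0455 · e^0.058400 = 231.0455 × 1.060139 = R$244.94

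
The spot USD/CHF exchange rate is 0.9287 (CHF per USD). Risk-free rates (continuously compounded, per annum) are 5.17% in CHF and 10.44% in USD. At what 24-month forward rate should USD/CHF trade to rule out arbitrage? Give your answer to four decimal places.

0.8358

F = S·e^((r_CHF − r_USD)T) = 0.9287 · e^((0.0517 − 0.1044) × 24/12)
= 0.9287 · e^-0.105400 = 0.9287 × 0.899964
F = 0.8358 CHF per USD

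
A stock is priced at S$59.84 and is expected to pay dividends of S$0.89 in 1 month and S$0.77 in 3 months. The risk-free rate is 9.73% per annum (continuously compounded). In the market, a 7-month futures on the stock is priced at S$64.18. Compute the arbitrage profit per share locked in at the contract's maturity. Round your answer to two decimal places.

PV(dividends) I = 0.89·e^(−0.0973·1/12) + 0.77·e^(−0.0973·3/12) = 1.6343
Fair futures F* = (S − I)·e^(rT) = (59.84 − 1.6343)·e^0.056758 = 58.2057 × 1.058400 = 61.6049
Market S$64.18 > fair 61.6049: forward overpriced → cash-and-carry (borrow at r, buy the stock and collect the dividends, short the forward).
Profit at T = |F_mkt − F*| = |64.18 − 61.6049| = S$2.58 per share

S$2.58 per share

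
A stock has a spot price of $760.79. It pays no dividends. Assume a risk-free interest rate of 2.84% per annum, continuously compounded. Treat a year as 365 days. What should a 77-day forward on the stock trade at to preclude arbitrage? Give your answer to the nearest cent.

$765.36

F = S·e^(rT) = 760.79 · e^(0.0284 × 77/365)
= 760.79 · e^0.005991 = 760.79 × 1.006009
F = $765.36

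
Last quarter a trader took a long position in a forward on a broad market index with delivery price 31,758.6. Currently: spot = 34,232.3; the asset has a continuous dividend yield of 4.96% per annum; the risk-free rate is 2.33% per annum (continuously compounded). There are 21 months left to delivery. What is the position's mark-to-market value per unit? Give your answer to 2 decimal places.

Current fair forward for the remaining 21 months: F = S·e^((r − q)·T), (r − q) = 0.0233 − 0.0496 = -0.0263
F = 34232.3 · e^(-0.0263 × 21/12) = 34232.3 × 0.95501809 = 32692.4658
Value of long forward = (F − K)·e^(−rT) = (32692.4658 − 31758.6) · e^(−0.0233·21/12)
= 933.8658 × 0.96004512 = 896.55

896.55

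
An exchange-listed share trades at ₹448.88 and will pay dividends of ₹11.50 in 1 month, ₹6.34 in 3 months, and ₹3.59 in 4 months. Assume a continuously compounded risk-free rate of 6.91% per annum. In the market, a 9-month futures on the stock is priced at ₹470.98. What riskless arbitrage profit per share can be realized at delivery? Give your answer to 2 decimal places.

₹20.52 per share

PV(dividends) I = 11.50·e^(−0.0691·1/12) + 6.34·e^(−0.0691·3/12) + 3.59·e^(−0.0691·4/12) = 21.1736
Fair futures F* = (S − I)·e^(rT) = (448.88 − 21.1736)·e^0.051825 = 427.7064 × 1.053191 = 450.4565
Market ₹470.98 > fair 450.4565: forward overpriced → cash-and-carry (borrow at r, buy the stock and collect the dividends, short the forward).
Profit at T = |F_mkt − F*| = |470.98 − 450.4565| = ₹20.52 per share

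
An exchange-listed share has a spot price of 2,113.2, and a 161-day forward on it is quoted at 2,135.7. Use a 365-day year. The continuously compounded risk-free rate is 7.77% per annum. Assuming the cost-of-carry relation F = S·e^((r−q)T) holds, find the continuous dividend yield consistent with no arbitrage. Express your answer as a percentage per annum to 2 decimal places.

5.37%

From F = S·e^((r−q)T): (r − q) = ln(F/S)/T
ln(2135.7/2113.2) = ln(1.010647) = 0.010591
(r − q) = 0.010591 / (161/365) = 0.024011
q = r − ln(F/S)/T = 0.0777 − 0.024011 = 0.053689
q = 5.37%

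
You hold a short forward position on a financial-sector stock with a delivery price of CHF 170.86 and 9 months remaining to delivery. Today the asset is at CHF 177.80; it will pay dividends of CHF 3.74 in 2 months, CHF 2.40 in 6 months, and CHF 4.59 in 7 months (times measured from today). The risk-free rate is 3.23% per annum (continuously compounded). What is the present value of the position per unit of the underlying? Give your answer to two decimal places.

PV(remaining dividends) I = 3.74·e^(−0.0323·2/12) + 2.40·e^(−0.0323·6/12) + 4.59·e^(−0.0323·7/12) = 10.5858
Current forward F = (S − I)·e^(rT) = (177.80 − 10.5858)·e^(0.0323·9/12) = 167.2142 × 1.024521 = 171.3145
Value (long) = (F − K)·e^(−rT) = (171.3145 − 170.86) × 0.976066 = 0.4436
Short position value = −(long value) = -CHF 0.44

-CHF 0.44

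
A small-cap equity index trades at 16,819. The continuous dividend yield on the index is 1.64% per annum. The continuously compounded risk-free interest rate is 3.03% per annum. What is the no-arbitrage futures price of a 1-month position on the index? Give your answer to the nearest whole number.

F = S·e^((r − q)T) = 16819 · e^((0.0303 − 0.0164) × 1/12)
= 16819 · e^0.001158 = 16819 × 1.001159
F = 16,838

16,838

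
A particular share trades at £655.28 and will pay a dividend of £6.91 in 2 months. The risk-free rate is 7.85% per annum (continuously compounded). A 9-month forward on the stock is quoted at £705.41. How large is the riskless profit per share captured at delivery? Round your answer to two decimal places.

PV(dividends) I = 6.91·e^(−0.0785·2/12) = 6.8202
Fair forward F* = (S − I)·e^(rT) = (655.28 − 6.8202)·e^0.058875 = 648.4598 × 1.060643 = 687.7843
Market £705.41 > fair 687.7843: forward overpriced → cash-and-carry (borrow at r, buy the stock and collect the dividends, short the forward).
Profit at T = |F_mkt − F*| = |705.41 − 687.7843| = £17.63 per share

£17.63 per share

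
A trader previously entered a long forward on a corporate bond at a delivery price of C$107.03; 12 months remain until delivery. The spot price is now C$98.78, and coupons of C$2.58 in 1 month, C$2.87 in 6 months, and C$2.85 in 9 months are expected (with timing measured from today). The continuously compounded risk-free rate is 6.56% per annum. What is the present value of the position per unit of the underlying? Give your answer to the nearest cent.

PV(remaining coupons) I = 2.58·e^(−0.0656·1/12) + 2.87·e^(−0.0656·6/12) + 2.85·e^(−0.0656·9/12) = 8.0565
Current forward F = (S − I)·e^(rT) = (98.78 − 8.0565)·e^(0.0656·12/12) = 90.7235 × 1.067800 = 96.8746
Value (long) = (F − K)·e^(−rT) = (96.8746 − 107.03) × 0.936505 = -9.5106
Value = -C$9.51

-C$9.51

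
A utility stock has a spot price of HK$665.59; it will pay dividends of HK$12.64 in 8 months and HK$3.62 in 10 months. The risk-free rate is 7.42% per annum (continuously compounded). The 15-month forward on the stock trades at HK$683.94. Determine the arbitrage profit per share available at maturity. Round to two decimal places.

HK$29.40 per share

PV(dividends) I = 12.64·e^(−0.0742·8/12) + 3.62·e^(−0.0742·10/12) = 15.4329
Fair forward F* = (S − I)·e^(rT) = (665.59 − 15.4329)·e^0.092750 = 650.1571 × 1.097187 = 713.3439
Market HK$683.94 < fair 713.3439: forward underpriced → reverse cash-and-carry (short the stock, invest proceeds at r, pay the dividends, go long the forward).
Profit at T = |F_mkt − F*| = |683.94 − 713.3439| = HK$29.40 per share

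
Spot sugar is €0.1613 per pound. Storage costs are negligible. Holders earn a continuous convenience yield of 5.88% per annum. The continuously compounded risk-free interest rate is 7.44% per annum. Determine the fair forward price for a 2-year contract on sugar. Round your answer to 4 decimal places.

Net carry = r + u − y = 0.0744 + 0.0000 − 0.0588 = 0.0156
F = S·e^((r+u−y)T) = 0.1613 · e^(0.0156 × 2) = 0.1613 · e^0.031200
= 0.1613 × 1.031692 = €0.1664 per pound

€0.1664 per pound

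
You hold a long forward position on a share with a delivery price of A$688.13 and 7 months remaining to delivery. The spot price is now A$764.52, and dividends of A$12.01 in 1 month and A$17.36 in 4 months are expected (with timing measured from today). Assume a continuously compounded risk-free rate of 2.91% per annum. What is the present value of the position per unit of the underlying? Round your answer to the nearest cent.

A$58.80

PV(remaining dividends) I = 12.01·e^(−0.0291·1/12) + 17.36·e^(−0.0291·4/12) = 29.1733
Current forward F = (S − I)·e^(rT) = (764.52 − 29.1733)·e^(0.0291·7/12) = 735.3467 × 1.017120 = 747.9358
Value (long) = (F − K)·e^(−rT) = (747.9358 − 688.13) × 0.983168 = 58.7991
Value = A$58.80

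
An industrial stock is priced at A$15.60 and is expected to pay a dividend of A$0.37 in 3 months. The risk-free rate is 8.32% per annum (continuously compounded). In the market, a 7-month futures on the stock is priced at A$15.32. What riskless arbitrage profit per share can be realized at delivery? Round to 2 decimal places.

PV(dividends) I = 0.37·e^(−0.0832·3/12) = 0.3624
Fair futures F* = (S − I)·e^(rT) = (15.60 − 0.3624)·e^0.048533 = 15.2376 × 1.049730 = 15.9954
Market A$15.32 < fair 15.9954: forward underpriced → reverse cash-and-carry (short the stock, invest proceeds at r, pay the dividends, go long the forward).
Profit at T = |F_mkt − F*| = |15.32 − 15.9954| = A$0.68 per share

A$0.68 per share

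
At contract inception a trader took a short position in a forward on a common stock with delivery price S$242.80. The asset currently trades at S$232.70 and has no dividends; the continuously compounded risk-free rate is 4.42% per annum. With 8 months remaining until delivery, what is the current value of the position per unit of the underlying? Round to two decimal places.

Current fair forward for the remaining 8 months: F = S·e^(r·T), r = 0.0442
F = 232.70 · e^(0.0442 × 8/12) = 232.70 × 1.029905 = 239.6589
Value of long forward = (F − K)·e^(−rT) = (239.6589 − 242.80) · e^(−0.0442·8/12)
= -3.1411 × 0.970963 = -3.05
Short position value = −(long value) = S$3.05

S$3.05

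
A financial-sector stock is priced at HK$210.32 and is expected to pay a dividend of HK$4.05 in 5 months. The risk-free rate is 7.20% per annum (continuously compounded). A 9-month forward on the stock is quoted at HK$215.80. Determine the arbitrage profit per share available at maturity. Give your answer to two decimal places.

PV(dividends) I = 4.05·e^(−0.0720·5/12) = 3.9303
Fair forward F* = (S − I)·e^(rT) = (210.32 − 3.9303)·e^0.054000 = 206.3897 × 1.055485 = 217.8412
Market HK$215.80 < fair 217.8412: forward underpriced → reverse cash-and-carry (short the stock, invest proceeds at r, pay the dividends, go long the forward).
Profit at T = |F_mkt − F*| = |215.80 − 217.8412| = HK$2.04 per share

HK$2.04 per share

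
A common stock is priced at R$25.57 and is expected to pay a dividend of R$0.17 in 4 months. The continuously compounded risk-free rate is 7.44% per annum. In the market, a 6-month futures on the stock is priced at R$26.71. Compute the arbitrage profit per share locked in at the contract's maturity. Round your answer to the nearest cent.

PV(dividends) I = 0.17·e^(−0.0744·4/12) = 0.1658
Fair futures F* = (S − I)·e^(rT) = (25.57 − 0.1658)·e^0.037200 = 25.4042 × 1.037901 = 26.3670
Market R$26.71 > fair 26.3670: forward overpriced → cash-and-carry (borrow at r, buy the stock and collect the dividends, short the forward).
Profit at T = |F_mkt − F*| = |26.71 − 26.3670| = R$0.34 per share

R$0.34 per share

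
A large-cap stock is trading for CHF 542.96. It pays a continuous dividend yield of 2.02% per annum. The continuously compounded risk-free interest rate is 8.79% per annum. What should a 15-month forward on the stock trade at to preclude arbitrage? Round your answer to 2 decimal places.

CHF 590.91

F = S·e^((r − q)T) = 542.96 · e^((0.0879 − 0.0202) × 15/12)
= 542.96 · e^0.084625 = 542.96 × 1.088309
F = CHF 590.91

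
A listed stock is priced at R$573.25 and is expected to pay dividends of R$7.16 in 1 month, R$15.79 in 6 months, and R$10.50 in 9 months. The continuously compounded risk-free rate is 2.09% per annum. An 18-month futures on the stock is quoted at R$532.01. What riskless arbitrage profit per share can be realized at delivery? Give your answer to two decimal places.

R$25.33 per share

PV(dividends) I = 7.16·e^(−0.0209·1/12) + 15.79·e^(−0.0209·6/12) + 10.50·e^(−0.0209·9/12) = 33.1101
Fair futures F* = (S − I)·e^(rT) = (573.25 − 33.1101)·e^0.031350 = 540.1399 × 1.031847 = 557.3417
Market R$532.01 < fair 557.3417: forward underpriced → reverse cash-and-carry (short the stock, invest proceeds at r, pay the dividends, go long the forward).
Profit at T = |F_mkt − F*| = |532.01 − 557.3417| = R$25.33 per share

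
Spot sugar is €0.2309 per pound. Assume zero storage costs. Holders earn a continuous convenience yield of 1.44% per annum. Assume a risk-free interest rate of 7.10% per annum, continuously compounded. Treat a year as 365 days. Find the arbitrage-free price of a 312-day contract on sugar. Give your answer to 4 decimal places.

€0.2423 per pound

Net carry = r + u − y = 0.0710 + 0.0000 − 0.0144 = 0.0566
F = S·e^((r+u−y)T) = 0.2309 · e^(0.0566 × 312/365) = 0.2309 · e^0.048381
= 0.2309 × 1.049570 = €0.2423 per pound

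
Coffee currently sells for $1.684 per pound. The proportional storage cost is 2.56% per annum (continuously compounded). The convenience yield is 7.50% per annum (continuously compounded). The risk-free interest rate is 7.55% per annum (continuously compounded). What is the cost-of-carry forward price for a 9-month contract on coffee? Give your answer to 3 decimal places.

Net carry = r + u − y = 0.0755 + 0.0256 − 0.0750 = 0.0261
F = S·e^((r+u−y)T) = 1.684 · e^(0.0261 × 9/12) = 1.684 · e^0.019575
= 1.684 × 1.019768 = $1.717 per pound

$1.717 per pound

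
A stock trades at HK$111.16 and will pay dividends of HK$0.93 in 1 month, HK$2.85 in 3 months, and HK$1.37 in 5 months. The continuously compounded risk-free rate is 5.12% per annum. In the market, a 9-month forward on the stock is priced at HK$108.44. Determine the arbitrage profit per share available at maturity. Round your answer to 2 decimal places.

PV(dividends) I = 0.93·e^(−0.0512·1/12) + 2.85·e^(−0.0512·3/12) + 1.37·e^(−0.0512·5/12) = 5.0809
Fair forward F* = (S − I)·e^(rT) = (111.16 − 5.0809)·e^0.038400 = 106.0791 × 1.039147 = 110.2318
Market HK$108.44 < fair 110.2318: forward underpriced → reverse cash-and-carry (short the stock, invest proceeds at r, pay the dividends, go long the forward).
Profit at T = |F_mkt − F*| = |108.44 − 110.2318| = HK$1.79 per share

HK$1.79 per share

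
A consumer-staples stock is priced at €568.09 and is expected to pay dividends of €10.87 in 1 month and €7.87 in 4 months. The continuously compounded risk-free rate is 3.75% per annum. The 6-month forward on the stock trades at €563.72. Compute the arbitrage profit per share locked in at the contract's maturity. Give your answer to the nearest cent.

€3.84 per share

PV(dividends) I = 10.87·e^(−0.0375·1/12) + 7.87·e^(−0.0375·4/12) = 18.6083
Fair forward F* = (S − I)·e^(rT) = (568.09 − 18.6083)·e^0.018750 = 549.4817 × 1.018927 = 559.8817
Market €563.72 > fair 559.8817: forward overpriced → cash-and-carry (borrow at r, buy the stock and collect the dividends, short the forward).
Profit at T = |F_mkt − F*| = |563.72 − 559.8817| = €3.84 per share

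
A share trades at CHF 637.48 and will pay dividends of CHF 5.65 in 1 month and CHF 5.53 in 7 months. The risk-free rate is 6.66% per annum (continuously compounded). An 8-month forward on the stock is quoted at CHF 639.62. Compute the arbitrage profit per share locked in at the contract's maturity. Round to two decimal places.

CHF 15.37 per share

PV(dividends) I = 5.65·e^(−0.0666·1/12) + 5.53·e^(−0.0666·7/12) = 10.9380
Fair forward F* = (S − I)·e^(rT) = (637.48 − 10.9380)·e^0.044400 = 626.5420 × 1.045400 = 654.9870
Market CHF 639.62 < fair 654.9870: forward underpriced → reverse cash-and-carry (short the stock, invest proceeds at r, pay the dividends, go long the forward).
Profit at T = |F_mkt − F*| = |639.62 − 654.9870| = CHF 15.37 per share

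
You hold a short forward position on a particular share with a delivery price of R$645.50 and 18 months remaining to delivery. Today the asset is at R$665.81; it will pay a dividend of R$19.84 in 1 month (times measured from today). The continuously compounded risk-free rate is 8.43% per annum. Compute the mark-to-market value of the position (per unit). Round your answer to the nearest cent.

PV(remaining dividends) I = 19.84·e^(−0.0843·1/12) = 19.7011
Current forward F = (S − I)·e^(rT) = (665.81 − 19.7011)·e^(0.0843·18/12) = 646.1089 × 1.134793 = 733.1999
Value (long) = (F − K)·e^(−rT) = (733.1999 − 645.50) × 0.881218 = 77.2827
Short position value = −(long value) = -R$77.28

-R$77.28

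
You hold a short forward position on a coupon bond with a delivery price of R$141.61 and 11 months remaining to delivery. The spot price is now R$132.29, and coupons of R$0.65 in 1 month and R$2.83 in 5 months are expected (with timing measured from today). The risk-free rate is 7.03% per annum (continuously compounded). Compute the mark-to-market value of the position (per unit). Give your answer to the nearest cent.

PV(remaining coupons) I = 0.65·e^(−0.0703·1/12) + 2.83·e^(−0.0703·5/12) = 3.3945
Current forward F = (S − I)·e^(rT) = (132.29 − 3.3945)·e^(0.0703·11/12) = 128.8955 × 1.066563 = 137.4752
Value (long) = (F − K)·e^(−rT) = (137.4752 − 141.61) × 0.937591 = -3.8768
Short position value = −(long value) = R$3.88

R$3.88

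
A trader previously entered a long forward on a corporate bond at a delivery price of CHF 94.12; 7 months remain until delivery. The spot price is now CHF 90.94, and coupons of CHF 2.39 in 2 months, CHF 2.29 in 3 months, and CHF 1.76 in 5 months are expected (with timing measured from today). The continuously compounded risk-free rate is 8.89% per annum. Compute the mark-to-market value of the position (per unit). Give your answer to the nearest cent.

-CHF 4.71

PV(remaining coupons) I = 2.39·e^(−0.0889·2/12) + 2.29·e^(−0.0889·3/12) + 1.76·e^(−0.0889·5/12) = 6.2905
Current forward F = (S − I)·e^(rT) = (90.94 − 6.2905)·e^(0.0889·7/12) = 84.6495 × 1.053227 = 89.1551
Value (long) = (F − K)·e^(−rT) = (89.1551 − 94.12) × 0.949463 = -4.7140
Value = -CHF 4.71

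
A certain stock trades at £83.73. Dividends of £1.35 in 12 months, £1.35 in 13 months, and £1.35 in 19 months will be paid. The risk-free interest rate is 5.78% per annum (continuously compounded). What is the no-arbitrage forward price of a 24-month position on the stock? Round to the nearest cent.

PV(dividends) I = 1.35·e^(−0.0578·12/12) + 1.35·e^(−0.0578·13/12) + 1.35·e^(−0.0578·19/12)
I = 1.2742 + 1.2681 + 1.2319 = 3.7742
F = (S − I)·e^(rT) = (83.73 − 3.7742) · e^(0.0578·24/12)
= 79.9558 · e^0.115600 = 79.9558 × 1.122547 = £89.75

£89.75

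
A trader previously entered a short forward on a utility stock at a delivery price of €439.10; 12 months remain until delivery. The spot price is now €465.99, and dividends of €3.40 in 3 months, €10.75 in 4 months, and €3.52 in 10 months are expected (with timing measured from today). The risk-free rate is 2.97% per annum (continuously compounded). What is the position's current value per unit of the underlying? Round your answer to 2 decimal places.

PV(remaining dividends) I = 3.40·e^(−0.0297·3/12) + 10.75·e^(−0.0297·4/12) + 3.52·e^(−0.0297·10/12) = 17.4529
Current forward F = (S − I)·e^(rT) = (465.99 − 17.4529)·e^(0.0297·12/12) = 448.5371 × 1.030145 = 462.0583
Value (long) = (F − K)·e^(−rT) = (462.0583 − 439.10) × 0.970737 = 22.2865
Short position value = −(long value) = -€22.29

-€22.29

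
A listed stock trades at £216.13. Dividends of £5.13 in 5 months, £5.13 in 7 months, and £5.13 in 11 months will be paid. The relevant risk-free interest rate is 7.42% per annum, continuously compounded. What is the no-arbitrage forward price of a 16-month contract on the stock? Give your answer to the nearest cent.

£222.40

PV(dividends) I = 5.13·e^(−0.0742·5/12) + 5.13·e^(−0.0742·7/12) + 5.13·e^(−0.0742·11/12)
I = 4.9738 + 4.9127 + 4.7927 = 14.6792
F = (S − I)·e^(rT) = (216.13 − 14.6792) · e^(0.0742·16/12)
= 201.4508 · e^0.098933 = 201.4508 × 1.103992 = £222.40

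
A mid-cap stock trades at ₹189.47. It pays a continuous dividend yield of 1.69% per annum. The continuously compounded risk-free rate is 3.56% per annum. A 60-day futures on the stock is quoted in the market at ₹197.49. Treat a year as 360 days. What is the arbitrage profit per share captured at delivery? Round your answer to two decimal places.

₹7.43 per share

Fair futures: F* = S·e^(carry·T), with carry = (r − q) = 0.0356 − 0.0169 = 0.0187
F* = 189.47 · e^(0.0187 × 60/360) = 189.47 · e^0.003117 = 189.47 × 1.003122 = ₹190.0615
Market ₹197.49 > fair ₹190.0615: forward overpriced → cash-and-carry (buy spot, short the forward).
At maturity, profit = |F_mkt − F*| = |197.49 − 190.0615| = ₹7.43 per share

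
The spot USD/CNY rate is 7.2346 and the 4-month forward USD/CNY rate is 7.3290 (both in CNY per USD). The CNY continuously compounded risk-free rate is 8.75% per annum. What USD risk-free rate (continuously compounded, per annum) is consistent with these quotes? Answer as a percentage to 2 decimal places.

4.86%

F = S·e^((r_CNY − r_USD)T) ⇒ r_USD = r_CNY − ln(F/S)/T
ln(7.3290/7.2346) = 0.012964; /(4/12) = 0.038892
r_USD = 0.0875 − 0.038892 = 0.048608
r_USD = 4.86%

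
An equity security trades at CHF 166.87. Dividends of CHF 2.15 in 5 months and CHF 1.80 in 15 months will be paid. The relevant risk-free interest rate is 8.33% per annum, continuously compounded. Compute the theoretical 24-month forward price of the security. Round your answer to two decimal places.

CHF 192.75

PV(dividends) I = 2.15·e^(−0.0833·5/12) + 1.80·e^(−0.0833·15/12)
I = 2.0767 + 1.6220 = 3.6987
F = (S − I)·e^(rT) = (166.87 − 3.6987) · e^(0.0833·24/12)
= 163.1713 · e^0.166600 = 163.1713 × 1.181282 = CHF 192.75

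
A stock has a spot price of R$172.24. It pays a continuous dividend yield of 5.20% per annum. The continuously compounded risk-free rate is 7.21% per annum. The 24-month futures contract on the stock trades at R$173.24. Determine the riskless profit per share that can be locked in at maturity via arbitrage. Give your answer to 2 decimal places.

R$6.07 per share

Fair futures: F* = S·e^(carry·T), with carry = (r − q) = 0.0721 − 0.0520 = 0.0201
F* = 172.24 · e^(0.0201 × 24/12) = 172.24 · e^0.040200 = 172.24 × 1.041019 = R$179.3051
Market R$173.24 < fair R$179.3051: forward underpriced → reverse cash-and-carry (short spot, go long the forward).
At maturity, profit = |F_mkt − F*| = |173.24 − 179.3051| = R$6.07 per share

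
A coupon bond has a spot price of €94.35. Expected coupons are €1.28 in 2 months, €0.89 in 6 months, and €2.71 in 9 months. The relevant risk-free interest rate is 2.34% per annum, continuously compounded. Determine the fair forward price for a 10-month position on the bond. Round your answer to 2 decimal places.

PV(coupons) I = 1.28·e^(−0.0234·2/12) + 0.89·e^(−0.0234·6/12) + 2.71·e^(−0.0234·9/12)
I = 1.2750 + 0.8796 + 2.6629 = 4.8175
F = (S − I)·e^(rT) = (94.35 − 4.8175) · e^(0.0234·10/12)
= 89.5325 · e^0.019500 = 89.5325 × 1.019691 = €91.30

€91.30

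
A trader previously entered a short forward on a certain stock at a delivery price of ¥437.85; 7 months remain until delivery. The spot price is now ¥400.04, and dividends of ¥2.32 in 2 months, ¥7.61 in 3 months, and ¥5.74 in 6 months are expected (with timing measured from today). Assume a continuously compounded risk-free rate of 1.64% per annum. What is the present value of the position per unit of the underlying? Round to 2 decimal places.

¥49.23

PV(remaining dividends) I = 2.32·e^(−0.0164·2/12) + 7.61·e^(−0.0164·3/12) + 5.74·e^(−0.0164·6/12) = 15.5857
Current forward F = (S − I)·e^(rT) = (400.04 − 15.5857)·e^(0.0164·7/12) = 384.4543 × 1.009613 = 388.1501
Value (long) = (F − K)·e^(−rT) = (388.1501 − 437.85) × 0.990479 = -49.2267
Short position value = −(long value) = ¥49.23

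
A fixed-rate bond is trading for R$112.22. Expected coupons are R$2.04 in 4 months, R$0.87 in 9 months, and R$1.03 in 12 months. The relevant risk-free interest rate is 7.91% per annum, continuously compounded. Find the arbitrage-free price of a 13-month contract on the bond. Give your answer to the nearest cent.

R$118.17

PV(coupons) I = 2.04·e^(−0.0791·4/12) + 0.87·e^(−0.0791·9/12) + 1.03·e^(−0.0791·12/12)
I = 1.9869 + 0.8199 + 0.9517 = 3.7585
F = (S − I)·e^(rT) = (112.22 − 3.7585) · e^(0.0791·13/12)
= 108.4615 · e^0.085692 = 108.4615 × 1.089471 = R$118.17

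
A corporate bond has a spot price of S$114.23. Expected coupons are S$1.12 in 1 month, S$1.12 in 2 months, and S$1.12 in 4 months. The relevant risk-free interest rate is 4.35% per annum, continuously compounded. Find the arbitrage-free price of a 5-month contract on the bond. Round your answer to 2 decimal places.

PV(coupons) I = 1.12·e^(−0.0435·1/12) + 1.12·e^(−0.0435·2/12) + 1.12·e^(−0.0435·4/12)
I = 1.1159 + 1.1119 + 1.1039 = 3.3317
F = (S − I)·e^(rT) = (114.23 − 3.3317) · e^(0.0435·5/12)
= 110.8983 · e^0.018125 = 110.8983 × 1.018290 = S$112.93

S$112.93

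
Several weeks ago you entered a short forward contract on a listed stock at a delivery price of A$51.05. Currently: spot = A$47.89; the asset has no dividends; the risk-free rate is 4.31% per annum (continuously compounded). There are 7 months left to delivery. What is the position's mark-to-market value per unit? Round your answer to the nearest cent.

A$1.89

Current fair forward for the remaining 7 months: F = S·e^(r·T), r = 0.0431
F = 47.89 · e^(0.0431 × 7/12) = 47.89 × 1.025460 = 49.1093
Value of long forward = (F − K)·e^(−rT) = (49.1093 − 51.05) · e^(−0.0431·7/12)
= -1.9407 × 0.975172 = -1.89
Short position value = −(long value) = A$1.89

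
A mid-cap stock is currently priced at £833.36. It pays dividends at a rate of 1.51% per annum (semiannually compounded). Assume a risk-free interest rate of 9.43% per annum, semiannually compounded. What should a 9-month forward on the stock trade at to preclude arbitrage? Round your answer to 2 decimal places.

£882.97

F = S · (1+r/2)^(2T) / (1+q/2)^(2T)
= 833.36 × 1.071552 / 1.011346 = 833.36 × 1.059531
F = £882.97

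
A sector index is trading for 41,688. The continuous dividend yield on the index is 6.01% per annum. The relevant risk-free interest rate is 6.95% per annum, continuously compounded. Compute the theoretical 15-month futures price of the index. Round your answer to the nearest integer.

F = S·e^((r − q)T) = 41688 · e^((0.0695 − 0.0601) × 15/12)
= 41688 · e^0.011750 = 41688 × 1.011819
F = 42,181

42,181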